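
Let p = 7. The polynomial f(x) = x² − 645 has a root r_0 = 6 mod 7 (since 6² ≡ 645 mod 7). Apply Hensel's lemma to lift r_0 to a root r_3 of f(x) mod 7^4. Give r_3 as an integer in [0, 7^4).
r_3 = 2127 (mod 2401)

Hensel's recurrence: r_{i+1} = r_i − f(r_i)·(f′(r_i))^{-1} mod 7^{i+2}, with f′(x) = 2x. Iterate:
  r_0 = 6 (mod 7)
  r_1 = 20 (mod 49)
  r_2 = 69 (mod 343)
  r_3 = 2127 (mod 2401)
Final: r_3 = 2127, and one checks f(r_3) ≡ 0 mod 7^4.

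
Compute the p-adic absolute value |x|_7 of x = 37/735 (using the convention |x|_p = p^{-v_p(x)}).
|37/735|_7 = 49

Step 1 — compute v_7(x) by factoring powers of 7 out of the numerator and denominator: v_7(37/735) = -2. Step 2 — apply |x|_p = p^{-v_p(x)} = 7^{2} = 49.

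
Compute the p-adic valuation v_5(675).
v_5(675) = 2

v_5(n) is the largest exponent k such that 5^k divides n. Factor out: 675 = 5^2 · 27. (Sign doesn't affect v_p.) So v_5(675) = 2.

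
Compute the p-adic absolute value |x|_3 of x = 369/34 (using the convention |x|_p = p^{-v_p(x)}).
|369/34|_3 = 1/9

Step 1 — compute v_3(x) by factoring powers of 3 out of the numerator and denominator: v_3(369/34) = 2. Step 2 — apply |x|_p = p^{-v_p(x)} = 3^{-2} = 1/9.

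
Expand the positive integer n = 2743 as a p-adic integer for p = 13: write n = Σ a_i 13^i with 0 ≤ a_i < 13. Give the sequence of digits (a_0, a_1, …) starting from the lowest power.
(a_0, a_1, …) = (0, 3, 3, 1)

Repeated division by 13 gives the digits low-to-high: 2743 = 3·13^1 + 3·13^2 + 1·13^3. Digit sequence: (0, 3, 3, 1).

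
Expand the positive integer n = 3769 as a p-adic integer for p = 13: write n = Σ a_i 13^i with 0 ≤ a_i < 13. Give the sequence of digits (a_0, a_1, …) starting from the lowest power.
(a_0, a_1, …) = (12, 3, 9, 1)

Repeated division by 13 gives the digits low-to-high: 3769 = 12 + 3·13^1 + 9·13^2 + 1·13^3. Digit sequence: (12, 3, 9, 1).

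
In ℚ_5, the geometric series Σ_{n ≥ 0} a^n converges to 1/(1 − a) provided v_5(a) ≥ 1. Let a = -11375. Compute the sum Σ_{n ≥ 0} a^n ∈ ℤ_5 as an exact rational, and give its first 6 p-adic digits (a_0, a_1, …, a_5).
Σ a^n = 1/(1 − a) = 1/11376;  first 6 digits = (1, 0, 0, 4, 1, 1)

v_5(a) = 3 ≥ 1, so the series converges in ℤ_5 to 1/(1 − a) = 1/(1 − (-11375)) = 1/11376. Expand this rational in ℤ_5: compute digits iteratively via d_i = x_i mod 5, x_{i+1} = (x_i − d_i)/5. The first 6 digits are (1, 0, 0, 4, 1, 1).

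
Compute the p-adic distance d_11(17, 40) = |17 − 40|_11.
d_11(17, 40) = 1

Step 1 — x − y = 17 − 40 = -23. Step 2 — v_11(-23) = 0 (factor: -23 = −(11^0 · 23); the sign does not affect v_p). Step 3 — |x − y|_11 = 11^{0} = 1.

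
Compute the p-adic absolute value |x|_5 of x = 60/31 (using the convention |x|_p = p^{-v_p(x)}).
|60/31|_5 = 1/5

Step 1 — compute v_5(x) by factoring powers of 5 out of the numerator and denominator: v_5(60/31) = 1. Step 2 — apply |x|_p = p^{-v_p(x)} = 5^{-1} = 1/5.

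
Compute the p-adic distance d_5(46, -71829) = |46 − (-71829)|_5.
d_5(46, -71829) = 1/3125

Step 1 — x − y = 46 − (-71829) = 71875. Step 2 — v_5(71875) = 5 (factor: 71875 = (5^5 · 23); the sign does not affect v_p). Step 3 — |x − y|_5 = 5^{-5} = 1/3125.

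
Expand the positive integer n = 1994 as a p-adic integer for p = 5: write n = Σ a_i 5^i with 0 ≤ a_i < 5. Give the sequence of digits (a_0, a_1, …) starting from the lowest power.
(a_0, a_1, …) = (4, 3, 4, 0, 3)

Repeated division by 5 gives the digits low-to-high: 1994 = 4 + 3·5^1 + 4·5^2 + 3·5^4. Digit sequence: (4, 3, 4, 0, 3).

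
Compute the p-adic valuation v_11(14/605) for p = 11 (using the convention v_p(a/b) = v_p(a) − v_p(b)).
v_11(14/605) = -2

Factor powers of 11 from the numerator and denominator of the reduced fraction: 14 = 11^0 · 14 and 605 = 11^2 · 5. Apply v_p(a/b) = v_p(a) − v_p(b): v_11(14/605) = 0 − 2 = -2.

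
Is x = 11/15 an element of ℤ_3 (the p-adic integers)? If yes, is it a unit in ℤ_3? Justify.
x ∉ ℤ_3 (v_3(x) = -1 < 0)

ℤ_3 = {x ∈ ℚ_3 : v_3(x) ≥ 0} and ℤ_3^× = {x ∈ ℤ_3 : v_3(x) = 0}. Here v_3(11/15) = v_3(num) − v_3(den) = -1; compare against these criteria.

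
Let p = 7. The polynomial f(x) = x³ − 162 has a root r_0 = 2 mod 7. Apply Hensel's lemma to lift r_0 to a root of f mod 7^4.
r_3 = 23 (mod 2401)

Hensel: r_{i+1} = r_i − f(r_i)/f′(r_i) mod 7^{i+2}, where f′(x) = 3x². Iterate:
  r_0 = 2 (mod 7)
  r_1 = 23 (mod 49)
  r_2 = 23 (mod 343)
  r_3 = 23 (mod 2401)
Final: r = 23 with f(r) ≡ 0 mod 7^4.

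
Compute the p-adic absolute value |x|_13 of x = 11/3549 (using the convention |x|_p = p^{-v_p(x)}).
|11/3549|_13 = 169

Step 1 — compute v_13(x) by factoring powers of 13 out of the numerator and denominator: v_13(11/3549) = -2. Step 2 — apply |x|_p = p^{-v_p(x)} = 13^{2} = 169.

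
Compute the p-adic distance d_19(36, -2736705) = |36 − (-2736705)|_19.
d_19(36, -2736705) = 1/130321

Step 1 — x − y = 36 − (-2736705) = 2736741. Step 2 — v_19(2736741) = 4 (factor: 2736741 = (19^4 · 21); the sign does not affect v_p). Step 3 — |x − y|_19 = 19^{-4} = 1/130321.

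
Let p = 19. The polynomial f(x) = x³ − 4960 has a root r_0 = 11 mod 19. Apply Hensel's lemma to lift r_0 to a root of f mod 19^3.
r_2 = 6338 (mod 6859)

Hensel: r_{i+1} = r_i − f(r_i)/f′(r_i) mod 19^{i+2}, where f′(x) = 3x². Iterate:
  r_0 = 11 (mod 19)
  r_1 = 201 (mod 361)
  r_2 = 6338 (mod 6859)
Final: r = 6338 with f(r) ≡ 0 mod 19^3.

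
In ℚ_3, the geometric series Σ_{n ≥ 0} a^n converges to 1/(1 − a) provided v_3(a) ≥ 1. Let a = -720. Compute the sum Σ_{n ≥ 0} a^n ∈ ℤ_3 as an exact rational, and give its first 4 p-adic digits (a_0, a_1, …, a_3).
Σ a^n = 1/(1 − a) = 1/721;  first 4 digits = (1, 0, 1, 0)

v_3(a) = 2 ≥ 1, so the series converges in ℤ_3 to 1/(1 − a) = 1/(1 − (-720)) = 1/721. Expand this rational in ℤ_3: compute digits iteratively via d_i = x_i mod 3, x_{i+1} = (x_i − d_i)/3. The first 4 digits are (1, 0, 1, 0).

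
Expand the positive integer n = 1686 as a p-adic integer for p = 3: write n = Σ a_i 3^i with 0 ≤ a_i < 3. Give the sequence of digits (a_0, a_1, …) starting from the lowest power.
(a_0, a_1, …) = (0, 1, 1, 2, 2, 0, 2)

Repeated division by 3 gives the digits low-to-high: 1686 = 1·3^1 + 1·3^2 + 2·3^3 + 2·3^4 + 2·3^6. Digit sequence: (0, 1, 1, 2, 2, 0, 2).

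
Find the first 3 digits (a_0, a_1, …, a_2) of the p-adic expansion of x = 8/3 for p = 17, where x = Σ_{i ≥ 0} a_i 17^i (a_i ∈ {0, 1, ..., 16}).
(a_0, …, a_2) = (14, 5, 11)

v_17(8/3) = 0 (numerator and denominator both coprime to 17), so x ∈ ℤ_17^×. Compute digits iteratively via a_i = x_i mod 17, x_{i+1} = (x_i − a_i)/17, with x_0 = x:
  x_0 = 8/3;  a_0 = 14;  x_1 = (x_0 − 14)/17 = -2/3
  x_1 = -2/3;  a_1 = 5;  x_2 = (x_1 − 5)/17 = -1/3
  x_2 = -1/3;  a_2 = 11;  x_3 = (x_2 − 11)/17 = -2/3
Digits: (14, 5, 11).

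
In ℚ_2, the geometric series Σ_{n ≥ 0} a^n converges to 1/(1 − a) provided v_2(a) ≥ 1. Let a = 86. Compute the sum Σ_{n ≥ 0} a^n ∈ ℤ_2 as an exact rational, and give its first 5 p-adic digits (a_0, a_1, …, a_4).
Σ a^n = 1/(1 − a) = -1/85;  first 5 digits = (1, 1, 0, 0, 0)

v_2(a) = 1 ≥ 1, so the series converges in ℤ_2 to 1/(1 − a) = 1/(1 − 86) = -1/85. Expand this rational in ℤ_2: compute digits iteratively via d_i = x_i mod 2, x_{i+1} = (x_i − d_i)/2. The first 5 digits are (1, 1, 0, 0, 0).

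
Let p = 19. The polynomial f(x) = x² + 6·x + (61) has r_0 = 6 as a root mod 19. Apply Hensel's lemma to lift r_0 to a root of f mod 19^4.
r_3 = 47791 (mod 130321)

Hensel: r_{i+1} = r_i − f(r_i)·(f′(r_i))^{-1} mod 19^{i+2}, f′(x) = 2x + 6. Iterate:
  r_0 = 6 (mod 19)
  r_1 = 139 (mod 361)
  r_2 = 6637 (mod 6859)
  r_3 = 47791 (mod 130321)
Final: r = 47791 satisfies f(r) ≡ 0 mod 19^4.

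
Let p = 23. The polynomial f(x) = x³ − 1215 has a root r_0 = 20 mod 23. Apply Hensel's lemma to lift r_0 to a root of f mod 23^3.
r_2 = 4804 (mod 12167)

Hensel: r_{i+1} = r_i − f(r_i)/f′(r_i) mod 23^{i+2}, where f′(x) = 3x². Iterate:
  r_0 = 20 (mod 23)
  r_1 = 43 (mod 529)
  r_2 = 4804 (mod 12167)
Final: r = 4804 with f(r) ≡ 0 mod 23^3.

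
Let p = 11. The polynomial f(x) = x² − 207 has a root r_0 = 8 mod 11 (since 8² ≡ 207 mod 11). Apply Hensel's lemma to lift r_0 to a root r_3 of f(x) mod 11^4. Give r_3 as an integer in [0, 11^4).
r_3 = 12790 (mod 14641)

Hensel's recurrence: r_{i+1} = r_i − f(r_i)·(f′(r_i))^{-1} mod 11^{i+2}, with f′(x) = 2x. Iterate:
  r_0 = 8 (mod 11)
  r_1 = 85 (mod 121)
  r_2 = 811 (mod 1331)
  r_3 = 12790 (mod 14641)
Final: r_3 = 12790, and one checks f(r_3) ≡ 0 mod 11^4.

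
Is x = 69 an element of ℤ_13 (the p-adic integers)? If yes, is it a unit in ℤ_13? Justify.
x ∈ ℤ_13^× (unit); v_13(x) = 0

ℤ_13 = {x ∈ ℚ_13 : v_13(x) ≥ 0} and ℤ_13^× = {x ∈ ℤ_13 : v_13(x) = 0}. Here v_13(69) = v_13(num) − v_13(den) = 0; compare against these criteria.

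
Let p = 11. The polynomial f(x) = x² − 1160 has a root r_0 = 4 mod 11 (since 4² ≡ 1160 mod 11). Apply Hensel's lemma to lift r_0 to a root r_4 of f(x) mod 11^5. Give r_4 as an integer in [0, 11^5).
r_4 = 76619 (mod 161051)

Hensel's recurrence: r_{i+1} = r_i − f(r_i)·(f′(r_i))^{-1} mod 11^{i+2}, with f′(x) = 2x. Iterate:
  r_0 = 4 (mod 11)
  r_1 = 26 (mod 121)
  r_2 = 752 (mod 1331)
  r_3 = 3414 (mod 14641)
  r_4 = 76619 (mod 161051)
Final: r_4 = 76619, and one checks f(r_4) ≡ 0 mod 11^5.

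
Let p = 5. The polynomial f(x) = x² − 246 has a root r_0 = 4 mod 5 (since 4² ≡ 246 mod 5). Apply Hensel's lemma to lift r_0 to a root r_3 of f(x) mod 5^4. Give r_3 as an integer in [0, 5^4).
r_3 = 239 (mod 625)

Hensel's recurrence: r_{i+1} = r_i − f(r_i)·(f′(r_i))^{-1} mod 5^{i+2}, with f′(x) = 2x. Iterate:
  r_0 = 4 (mod 5)
  r_1 = 14 (mod 25)
  r_2 = 114 (mod 125)
  r_3 = 239 (mod 625)
Final: r_3 = 239, and one checks f(r_3) ≡ 0 mod 5^4.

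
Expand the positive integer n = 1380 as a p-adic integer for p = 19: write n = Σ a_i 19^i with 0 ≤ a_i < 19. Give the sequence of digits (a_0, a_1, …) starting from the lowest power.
(a_0, a_1, …) = (12, 15, 3)

Repeated division by 19 gives the digits low-to-high: 1380 = 12 + 15·19^1 + 3·19^2. Digit sequence: (12, 15, 3).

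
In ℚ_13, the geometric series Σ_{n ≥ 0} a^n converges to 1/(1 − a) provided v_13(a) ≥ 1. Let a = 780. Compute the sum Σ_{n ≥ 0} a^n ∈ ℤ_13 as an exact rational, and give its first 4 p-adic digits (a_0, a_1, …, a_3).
Σ a^n = 1/(1 − a) = -1/779;  first 4 digits = (1, 8, 3, 9)

v_13(a) = 1 ≥ 1, so the series converges in ℤ_13 to 1/(1 − a) = 1/(1 − 780) = -1/779. Expand this rational in ℤ_13: compute digits iteratively via d_i = x_i mod 13, x_{i+1} = (x_i − d_i)/13. The first 4 digits are (1, 8, 3, 9).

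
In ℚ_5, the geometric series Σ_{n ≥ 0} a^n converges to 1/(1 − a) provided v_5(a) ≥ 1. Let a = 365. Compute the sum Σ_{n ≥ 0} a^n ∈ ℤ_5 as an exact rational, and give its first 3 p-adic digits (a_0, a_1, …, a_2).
Σ a^n = 1/(1 − a) = -1/364;  first 3 digits = (1, 3, 3)

v_5(a) = 1 ≥ 1, so the series converges in ℤ_5 to 1/(1 − a) = 1/(1 − 365) = -1/364. Expand this rational in ℤ_5: compute digits iteratively via d_i = x_i mod 5, x_{i+1} = (x_i − d_i)/5. The first 3 digits are (1, 3, 3).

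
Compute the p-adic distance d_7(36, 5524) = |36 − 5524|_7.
d_7(36, 5524) = 1/343

Step 1 — x − y = 36 − 5524 = -5488. Step 2 — v_7(-5488) = 3 (factor: -5488 = −(7^3 · 16); the sign does not affect v_p). Step 3 — |x − y|_7 = 7^{-3} = 1/343.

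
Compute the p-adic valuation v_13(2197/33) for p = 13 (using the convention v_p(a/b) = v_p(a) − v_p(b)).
v_13(2197/33) = 3

Factor powers of 13 from the numerator and denominator of the reduced fraction: 2197 = 13^3 · 1 and 33 = 13^0 · 33. Apply v_p(a/b) = v_p(a) − v_p(b): v_13(2197/33) = 3 − 0 = 3.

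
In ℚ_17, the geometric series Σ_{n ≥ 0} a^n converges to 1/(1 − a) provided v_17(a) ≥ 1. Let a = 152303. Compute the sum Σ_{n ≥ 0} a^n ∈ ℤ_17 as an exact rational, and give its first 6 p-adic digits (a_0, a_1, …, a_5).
Σ a^n = 1/(1 − a) = -1/152302;  first 6 digits = (1, 0, 0, 14, 1, 0)

v_17(a) = 3 ≥ 1, so the series converges in ℤ_17 to 1/(1 − a) = 1/(1 − 152303) = -1/152302. Expand this rational in ℤ_17: compute digits iteratively via d_i = x_i mod 17, x_{i+1} = (x_i − d_i)/17. The first 6 digits are (1, 0, 0, 14, 1, 0).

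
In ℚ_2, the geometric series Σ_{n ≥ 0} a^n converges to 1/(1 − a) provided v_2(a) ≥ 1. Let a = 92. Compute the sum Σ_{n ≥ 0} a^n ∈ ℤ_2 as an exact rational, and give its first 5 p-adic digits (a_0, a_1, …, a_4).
Σ a^n = 1/(1 − a) = -1/91;  first 5 digits = (1, 0, 1, 1, 0)

v_2(a) = 2 ≥ 1, so the series converges in ℤ_2 to 1/(1 − a) = 1/(1 − 92) = -1/91. Expand this rational in ℤ_2: compute digits iteratively via d_i = x_i mod 2, x_{i+1} = (x_i − d_i)/2. The first 5 digits are (1, 0, 1, 1, 0).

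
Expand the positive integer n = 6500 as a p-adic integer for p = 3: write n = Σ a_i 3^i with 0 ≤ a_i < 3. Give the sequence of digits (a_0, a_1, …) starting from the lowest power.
(a_0, a_1, …) = (2, 0, 2, 0, 2, 2, 2, 2)

Repeated division by 3 gives the digits low-to-high: 6500 = 2 + 2·3^2 + 2·3^4 + 2·3^5 + 2·3^6 + 2·3^7. Digit sequence: (2, 0, 2, 0, 2, 2, 2, 2).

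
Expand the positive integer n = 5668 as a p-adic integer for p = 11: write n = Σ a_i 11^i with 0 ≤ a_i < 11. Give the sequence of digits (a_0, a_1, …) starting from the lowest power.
(a_0, a_1, …) = (3, 9, 2, 4)

Repeated division by 11 gives the digits low-to-high: 5668 = 3 + 9·11^1 + 2·11^2 + 4·11^3. Digit sequence: (3, 9, 2, 4).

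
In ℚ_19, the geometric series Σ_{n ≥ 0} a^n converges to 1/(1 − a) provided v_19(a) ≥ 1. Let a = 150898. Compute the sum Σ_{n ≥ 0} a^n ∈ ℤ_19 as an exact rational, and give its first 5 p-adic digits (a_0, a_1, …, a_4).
Σ a^n = 1/(1 − a) = -1/150897;  first 5 digits = (1, 0, 0, 3, 1)

v_19(a) = 3 ≥ 1, so the series converges in ℤ_19 to 1/(1 − a) = 1/(1 − 150898) = -1/150897. Expand this rational in ℤ_19: compute digits iteratively via d_i = x_i mod 19, x_{i+1} = (x_i − d_i)/19. The first 5 digits are (1, 0, 0, 3, 1).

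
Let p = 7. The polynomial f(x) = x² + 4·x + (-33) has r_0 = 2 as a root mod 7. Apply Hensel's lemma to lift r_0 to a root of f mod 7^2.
r_1 = 23 (mod 49)

Hensel: r_{i+1} = r_i − f(r_i)·(f′(r_i))^{-1} mod 7^{i+2}, f′(x) = 2x + 4. Iterate:
  r_0 = 2 (mod 7)
  r_1 = 23 (mod 49)
Final: r = 23 satisfies f(r) ≡ 0 mod 7^2.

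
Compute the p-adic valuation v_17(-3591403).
v_17(-3591403) = 4

v_17(n) is the largest exponent k such that 17^k divides n. Factor out: -3591403 = -17^4 · 43. (Sign doesn't affect v_p.) So v_17(-3591403) = 4.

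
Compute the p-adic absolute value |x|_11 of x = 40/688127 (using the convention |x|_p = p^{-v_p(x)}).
|40/688127|_11 = 14641

Step 1 — compute v_11(x) by factoring powers of 11 out of the numerator and denominator: v_11(40/688127) = -4. Step 2 — apply |x|_p = p^{-v_p(x)} = 11^{4} = 14641.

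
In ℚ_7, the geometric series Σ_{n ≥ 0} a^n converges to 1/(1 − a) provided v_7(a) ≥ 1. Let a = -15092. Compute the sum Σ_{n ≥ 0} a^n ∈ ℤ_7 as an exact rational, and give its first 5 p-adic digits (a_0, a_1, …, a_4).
Σ a^n = 1/(1 − a) = 1/15093;  first 5 digits = (1, 0, 0, 5, 0)

v_7(a) = 3 ≥ 1, so the series converges in ℤ_7 to 1/(1 − a) = 1/(1 − (-15092)) = 1/15093. Expand this rational in ℤ_7: compute digits iteratively via d_i = x_i mod 7, x_{i+1} = (x_i − d_i)/7. The first 5 digits are (1, 0, 0, 5, 0).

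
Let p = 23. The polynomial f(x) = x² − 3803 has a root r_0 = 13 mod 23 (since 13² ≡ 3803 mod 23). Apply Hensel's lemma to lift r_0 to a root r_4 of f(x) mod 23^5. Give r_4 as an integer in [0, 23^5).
r_4 = 1720827 (mod 6436343)

Hensel's recurrence: r_{i+1} = r_i − f(r_i)·(f′(r_i))^{-1} mod 23^{i+2}, with f′(x) = 2x. Iterate:
  r_0 = 13 (mod 23)
  r_1 = 519 (mod 529)
  r_2 = 5280 (mod 12167)
  r_3 = 41781 (mod 279841)
  r_4 = 1720827 (mod 6436343)
Final: r_4 = 1720827, and one checks f(r_4) ≡ 0 mod 23^5.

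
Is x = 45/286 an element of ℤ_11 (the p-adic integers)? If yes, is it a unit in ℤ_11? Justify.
x ∉ ℤ_11 (v_11(x) = -1 < 0)

ℤ_11 = {x ∈ ℚ_11 : v_11(x) ≥ 0} and ℤ_11^× = {x ∈ ℤ_11 : v_11(x) = 0}. Here v_11(45/286) = v_11(num) − v_11(den) = -1; compare against these criteria.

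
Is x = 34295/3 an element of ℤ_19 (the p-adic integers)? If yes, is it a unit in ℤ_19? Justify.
x ∈ ℤ_19 but not a unit; v_19(x) = 3 > 0

ℤ_19 = {x ∈ ℚ_19 : v_19(x) ≥ 0} and ℤ_19^× = {x ∈ ℤ_19 : v_19(x) = 0}. Here v_19(34295/3) = v_19(num) − v_19(den) = 3; compare against these criteria.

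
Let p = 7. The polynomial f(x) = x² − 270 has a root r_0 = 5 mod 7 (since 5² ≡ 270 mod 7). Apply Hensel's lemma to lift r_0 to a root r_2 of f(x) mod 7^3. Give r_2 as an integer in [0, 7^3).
r_2 = 201 (mod 343)

Hensel's recurrence: r_{i+1} = r_i − f(r_i)·(f′(r_i))^{-1} mod 7^{i+2}, with f′(x) = 2x. Iterate:
  r_0 = 5 (mod 7)
  r_1 = 5 (mod 49)
  r_2 = 201 (mod 343)
Final: r_2 = 201, and one checks f(r_2) ≡ 0 mod 7^3.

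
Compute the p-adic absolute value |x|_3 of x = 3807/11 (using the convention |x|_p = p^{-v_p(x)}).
|3807/11|_3 = 1/81

Step 1 — compute v_3(x) by factoring powers of 3 out of the numerator and denominator: v_3(3807/11) = 4. Step 2 — apply |x|_p = p^{-v_p(x)} = 3^{-4} = 1/81.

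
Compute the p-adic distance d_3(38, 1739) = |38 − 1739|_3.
d_3(38, 1739) = 1/243

Step 1 — x − y = 38 − 1739 = -1701. Step 2 — v_3(-1701) = 5 (factor: -1701 = −(3^5 · 7); the sign does not affect v_p). Step 3 — |x − y|_3 = 3^{-5} = 1/243.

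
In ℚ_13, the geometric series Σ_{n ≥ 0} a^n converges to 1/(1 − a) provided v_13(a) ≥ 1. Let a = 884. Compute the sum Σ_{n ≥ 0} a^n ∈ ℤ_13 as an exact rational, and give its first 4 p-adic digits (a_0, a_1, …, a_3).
Σ a^n = 1/(1 − a) = -1/883;  first 4 digits = (1, 3, 1, 6)

v_13(a) = 1 ≥ 1, so the series converges in ℤ_13 to 1/(1 − a) = 1/(1 − 884) = -1/883. Expand this rational in ℤ_13: compute digits iteratively via d_i = x_i mod 13, x_{i+1} = (x_i − d_i)/13. The first 4 digits are (1, 3, 1, 6).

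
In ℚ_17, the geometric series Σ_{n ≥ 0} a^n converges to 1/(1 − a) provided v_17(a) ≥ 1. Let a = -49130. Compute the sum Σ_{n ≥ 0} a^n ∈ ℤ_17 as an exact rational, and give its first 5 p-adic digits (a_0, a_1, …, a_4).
Σ a^n = 1/(1 − a) = 1/49131;  first 5 digits = (1, 0, 0, 7, 16)

v_17(a) = 3 ≥ 1, so the series converges in ℤ_17 to 1/(1 − a) = 1/(1 − (-49130)) = 1/49131. Expand this rational in ℤ_17: compute digits iteratively via d_i = x_i mod 17, x_{i+1} = (x_i − d_i)/17. The first 5 digits are (1, 0, 0, 7, 16).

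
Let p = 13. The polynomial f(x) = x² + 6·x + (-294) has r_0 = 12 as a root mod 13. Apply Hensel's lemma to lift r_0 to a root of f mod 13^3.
r_2 = 2144 (mod 2197)

Hensel: r_{i+1} = r_i − f(r_i)·(f′(r_i))^{-1} mod 13^{i+2}, f′(x) = 2x + 6. Iterate:
  r_0 = 12 (mod 13)
  r_1 = 116 (mod 169)
  r_2 = 2144 (mod 2197)
Final: r = 2144 satisfies f(r) ≡ 0 mod 13^3.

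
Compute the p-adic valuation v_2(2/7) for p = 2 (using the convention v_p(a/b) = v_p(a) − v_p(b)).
v_2(2/7) = 1

Factor powers of 2 from the numerator and denominator of the reduced fraction: 2 = 2^1 · 1 and 7 = 2^0 · 7. Apply v_p(a/b) = v_p(a) − v_p(b): v_2(2/7) = 1 − 0 = 1.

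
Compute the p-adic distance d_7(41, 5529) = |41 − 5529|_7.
d_7(41, 5529) = 1/343

Step 1 — x − y = 41 − 5529 = -5488. Step 2 — v_7(-5488) = 3 (factor: -5488 = −(7^3 · 16); the sign does not affect v_p). Step 3 — |x − y|_7 = 7^{-3} = 1/343.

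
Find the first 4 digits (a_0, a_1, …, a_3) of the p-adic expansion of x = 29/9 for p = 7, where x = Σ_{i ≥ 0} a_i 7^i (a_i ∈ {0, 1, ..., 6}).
(a_0, …, a_3) = (4, 3, 5, 0)

v_7(29/9) = 0 (numerator and denominator both coprime to 7), so x ∈ ℤ_7^×. Compute digits iteratively via a_i = x_i mod 7, x_{i+1} = (x_i − a_i)/7, with x_0 = x:
  x_0 = 29/9;  a_0 = 4;  x_1 = (x_0 − 4)/7 = -1/9
  x_1 = -1/9;  a_1 = 3;  x_2 = (x_1 − 3)/7 = -4/9
  x_2 = -4/9;  a_2 = 5;  x_3 = (x_2 − 5)/7 = -7/9
  x_3 = -7/9;  a_3 = 0;  x_4 = (x_3 − 0)/7 = -1/9
Digits: (4, 3, 5, 0).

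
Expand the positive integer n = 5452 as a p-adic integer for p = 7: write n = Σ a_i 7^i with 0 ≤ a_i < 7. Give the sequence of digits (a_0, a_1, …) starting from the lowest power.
(a_0, a_1, …) = (6, 1, 6, 1, 2)

Repeated division by 7 gives the digits low-to-high: 5452 = 6 + 1·7^1 + 6·7^2 + 1·7^3 + 2·7^4. Digit sequence: (6, 1, 6, 1, 2).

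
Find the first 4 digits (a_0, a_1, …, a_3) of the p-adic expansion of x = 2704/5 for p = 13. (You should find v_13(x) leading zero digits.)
(a_0, …, a_3) = (0, 0, 11, 2)

v_13(2704/5) = 2, so a_0 = ... = a_1 = 0. Factor out: x = 13^2 · u with u = 16/5 a unit in ℤ_13. Expand u iteratively via a_{v+i} = u_i mod 13, u_{i+1} = (u_i − a_{v+i})/13:
  u_0 = 16/5;  a_2 = 11;  u_1 = (u_0 − 11)/13 = -3/5
  u_1 = -3/5;  a_3 = 2;  u_2 = (u_1 − 2)/13 = -1/5
Digits: (0, 0, 11, 2).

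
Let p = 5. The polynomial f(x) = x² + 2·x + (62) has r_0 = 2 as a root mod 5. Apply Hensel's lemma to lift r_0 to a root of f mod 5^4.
r_3 = 507 (mod 625)

Hensel: r_{i+1} = r_i − f(r_i)·(f′(r_i))^{-1} mod 5^{i+2}, f′(x) = 2x + 2. Iterate:
  r_0 = 2 (mod 5)
  r_1 = 7 (mod 25)
  r_2 = 7 (mod 125)
  r_3 = 507 (mod 625)
Final: r = 507 satisfies f(r) ≡ 0 mod 5^4.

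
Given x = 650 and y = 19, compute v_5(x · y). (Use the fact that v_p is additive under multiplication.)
v_5(12350) = 2

v_p(x) = 2 (factor: 650 = 5^2 · 26); v_p(y) = 0 (factor: 19 = 5^0 · 19). Additivity: v_p(xy) = v_p(x) + v_p(y) = 2 + 0 = 2. (Direct check: xy = 12350 = 5^2 · (494).)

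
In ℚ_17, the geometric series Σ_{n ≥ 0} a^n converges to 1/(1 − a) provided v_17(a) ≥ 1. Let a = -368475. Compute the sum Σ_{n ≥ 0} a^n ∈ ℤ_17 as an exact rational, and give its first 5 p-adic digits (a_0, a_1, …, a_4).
Σ a^n = 1/(1 − a) = 1/368476;  first 5 digits = (1, 0, 0, 10, 12)

v_17(a) = 3 ≥ 1, so the series converges in ℤ_17 to 1/(1 − a) = 1/(1 − (-368475)) = 1/368476. Expand this rational in ℤ_17: compute digits iteratively via d_i = x_i mod 17, x_{i+1} = (x_i − d_i)/17. The first 5 digits are (1, 0, 0, 10, 12).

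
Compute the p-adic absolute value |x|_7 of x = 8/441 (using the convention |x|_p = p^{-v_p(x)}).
|8/441|_7 = 49

Step 1 — compute v_7(x) by factoring powers of 7 out of the numerator and denominator: v_7(8/441) = -2. Step 2 — apply |x|_p = p^{-v_p(x)} = 7^{2} = 49.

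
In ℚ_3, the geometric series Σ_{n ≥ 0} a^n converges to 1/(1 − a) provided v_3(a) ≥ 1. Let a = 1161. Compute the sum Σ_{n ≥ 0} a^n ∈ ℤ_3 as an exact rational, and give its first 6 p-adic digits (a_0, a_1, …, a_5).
Σ a^n = 1/(1 − a) = -1/1160;  first 6 digits = (1, 0, 0, 1, 2, 1)

v_3(a) = 3 ≥ 1, so the series converges in ℤ_3 to 1/(1 − a) = 1/(1 − 1161) = -1/1160. Expand this rational in ℤ_3: compute digits iteratively via d_i = x_i mod 3, x_{i+1} = (x_i − d_i)/3. The first 6 digits are (1, 0, 0, 1, 2, 1).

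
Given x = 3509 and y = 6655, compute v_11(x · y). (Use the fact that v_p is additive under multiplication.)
v_11(23352395) = 5

v_p(x) = 2 (factor: 3509 = 11^2 · 29); v_p(y) = 3 (factor: 6655 = 11^3 · 5). Additivity: v_p(xy) = v_p(x) + v_p(y) = 2 + 3 = 5. (Direct check: xy = 23352395 = 11^5 · (145).)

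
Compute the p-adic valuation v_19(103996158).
v_19(103996158) = 5

v_19(n) is the largest exponent k such that 19^k divides n. Factor out: 103996158 = 19^5 · 42. (Sign doesn't affect v_p.) So v_19(103996158) = 5.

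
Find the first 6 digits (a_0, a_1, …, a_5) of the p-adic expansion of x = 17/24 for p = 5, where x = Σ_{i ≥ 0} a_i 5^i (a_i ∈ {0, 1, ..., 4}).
(a_0, …, a_5) = (3, 1, 2, 1, 2, 1)

v_5(17/24) = 0 (numerator and denominator both coprime to 5), so x ∈ ℤ_5^×. Compute digits iteratively via a_i = x_i mod 5, x_{i+1} = (x_i − a_i)/5, with x_0 = x:
  x_0 = 17/24;  a_0 = 3;  x_1 = (x_0 − 3)/5 = -11/24
  x_1 = -11/24;  a_1 = 1;  x_2 = (x_1 − 1)/5 = -7/24
  x_2 = -7/24;  a_2 = 2;  x_3 = (x_2 − 2)/5 = -11/24
  x_3 = -11/24;  a_3 = 1;  x_4 = (x_3 − 1)/5 = -7/24
  x_4 = -7/24;  a_4 = 2;  x_5 = (x_4 − 2)/5 = -11/24
  x_5 = -11/24;  a_5 = 1;  x_6 = (x_5 − 1)/5 = -7/24
Digits: (3, 1, 2, 1, 2, 1).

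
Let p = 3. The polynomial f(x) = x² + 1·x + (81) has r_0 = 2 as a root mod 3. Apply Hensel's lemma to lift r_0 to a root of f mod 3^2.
r_1 = 8 (mod 9)

Hensel: r_{i+1} = r_i − f(r_i)·(f′(r_i))^{-1} mod 3^{i+2}, f′(x) = 2x + 1. Iterate:
  r_0 = 2 (mod 3)
  r_1 = 8 (mod 9)
Final: r = 8 satisfies f(r) ≡ 0 mod 3^2.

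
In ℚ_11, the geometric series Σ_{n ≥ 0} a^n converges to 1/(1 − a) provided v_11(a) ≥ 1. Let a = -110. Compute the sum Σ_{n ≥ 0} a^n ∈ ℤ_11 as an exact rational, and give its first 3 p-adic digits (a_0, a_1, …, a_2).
Σ a^n = 1/(1 − a) = 1/111;  first 3 digits = (1, 1, 0)

v_11(a) = 1 ≥ 1, so the series converges in ℤ_11 to 1/(1 − a) = 1/(1 − (-110)) = 1/111. Expand this rational in ℤ_11: compute digits iteratively via d_i = x_i mod 11, x_{i+1} = (x_i − d_i)/11. The first 3 digits are (1, 1, 0).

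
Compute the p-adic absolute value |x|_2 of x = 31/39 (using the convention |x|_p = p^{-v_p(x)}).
|31/39|_2 = 1

Step 1 — compute v_2(x) by factoring powers of 2 out of the numerator and denominator: v_2(31/39) = 0. Step 2 — apply |x|_p = p^{-v_p(x)} = 2^{0} = 1.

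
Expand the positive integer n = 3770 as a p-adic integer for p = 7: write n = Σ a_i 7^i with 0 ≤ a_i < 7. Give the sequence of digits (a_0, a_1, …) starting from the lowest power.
(a_0, a_1, …) = (4, 6, 6, 3, 1)

Repeated division by 7 gives the digits low-to-high: 3770 = 4 + 6·7^1 + 6·7^2 + 3·7^3 + 1·7^4. Digit sequence: (4, 6, 6, 3, 1).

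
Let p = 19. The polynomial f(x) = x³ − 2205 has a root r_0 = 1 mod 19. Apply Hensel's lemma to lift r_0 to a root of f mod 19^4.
r_3 = 95077 (mod 130321)

Hensel: r_{i+1} = r_i − f(r_i)/f′(r_i) mod 19^{i+2}, where f′(x) = 3x². Iterate:
  r_0 = 1 (mod 19)
  r_1 = 134 (mod 361)
  r_2 = 5910 (mod 6859)
  r_3 = 95077 (mod 130321)
Final: r = 95077 with f(r) ≡ 0 mod 19^4.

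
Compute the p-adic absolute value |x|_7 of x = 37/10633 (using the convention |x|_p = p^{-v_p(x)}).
|37/10633|_7 = 343

Step 1 — compute v_7(x) by factoring powers of 7 out of the numerator and denominator: v_7(37/10633) = -3. Step 2 — apply |x|_p = p^{-v_p(x)} = 7^{3} = 343.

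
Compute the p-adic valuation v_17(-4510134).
v_17(-4510134) = 4

v_17(n) is the largest exponent k such that 17^k divides n. Factor out: -4510134 = -17^4 · 54. (Sign doesn't affect v_p.) So v_17(-4510134) = 4.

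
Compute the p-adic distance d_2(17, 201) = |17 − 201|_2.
d_2(17, 201) = 1/8

Step 1 — x − y = 17 − 201 = -184. Step 2 — v_2(-184) = 3 (factor: -184 = −(2^3 · 23); the sign does not affect v_p). Step 3 — |x − y|_2 = 2^{-3} = 1/8.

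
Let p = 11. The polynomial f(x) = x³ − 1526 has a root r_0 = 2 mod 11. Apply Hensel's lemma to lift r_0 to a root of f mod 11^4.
r_3 = 3940 (mod 14641)

Hensel: r_{i+1} = r_i − f(r_i)/f′(r_i) mod 11^{i+2}, where f′(x) = 3x². Iterate:
  r_0 = 2 (mod 11)
  r_1 = 68 (mod 121)
  r_2 = 1278 (mod 1331)
  r_3 = 3940 (mod 14641)
Final: r = 3940 with f(r) ≡ 0 mod 11^4.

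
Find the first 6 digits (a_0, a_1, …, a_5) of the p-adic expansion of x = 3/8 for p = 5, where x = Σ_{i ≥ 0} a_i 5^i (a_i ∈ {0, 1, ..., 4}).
(a_0, …, a_5) = (1, 3, 0, 3, 0, 3)

v_5(3/8) = 0 (numerator and denominator both coprime to 5), so x ∈ ℤ_5^×. Compute digits iteratively via a_i = x_i mod 5, x_{i+1} = (x_i − a_i)/5, with x_0 = x:
  x_0 = 3/8;  a_0 = 1;  x_1 = (x_0 − 1)/5 = -1/8
  x_1 = -1/8;  a_1 = 3;  x_2 = (x_1 − 3)/5 = -5/8
  x_2 = -5/8;  a_2 = 0;  x_3 = (x_2 − 0)/5 = -1/8
  x_3 = -1/8;  a_3 = 3;  x_4 = (x_3 − 3)/5 = -5/8
  x_4 = -5/8;  a_4 = 0;  x_5 = (x_4 − 0)/5 = -1/8
  x_5 = -1/8;  a_5 = 3;  x_6 = (x_5 − 3)/5 = -5/8
Digits: (1, 3, 0, 3, 0, 3).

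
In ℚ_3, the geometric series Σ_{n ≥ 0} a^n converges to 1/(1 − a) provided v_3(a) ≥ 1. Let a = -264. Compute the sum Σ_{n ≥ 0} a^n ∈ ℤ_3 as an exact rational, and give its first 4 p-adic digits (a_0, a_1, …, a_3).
Σ a^n = 1/(1 − a) = 1/265;  first 4 digits = (1, 2, 1, 2)

v_3(a) = 1 ≥ 1, so the series converges in ℤ_3 to 1/(1 − a) = 1/(1 − (-264)) = 1/265. Expand this rational in ℤ_3: compute digits iteratively via d_i = x_i mod 3, x_{i+1} = (x_i − d_i)/3. The first 4 digits are (1, 2, 1, 2).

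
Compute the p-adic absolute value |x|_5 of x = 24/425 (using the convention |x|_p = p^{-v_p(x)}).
|24/425|_5 = 25

Step 1 — compute v_5(x) by factoring powers of 5 out of the numerator and denominator: v_5(24/425) = -2. Step 2 — apply |x|_p = p^{-v_p(x)} = 5^{2} = 25.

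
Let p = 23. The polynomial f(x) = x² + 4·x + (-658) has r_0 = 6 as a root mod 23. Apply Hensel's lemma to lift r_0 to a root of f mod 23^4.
r_3 = 81311 (mod 279841)

Hensel: r_{i+1} = r_i − f(r_i)·(f′(r_i))^{-1} mod 23^{i+2}, f′(x) = 2x + 4. Iterate:
  r_0 = 6 (mod 23)
  r_1 = 374 (mod 529)
  r_2 = 8309 (mod 12167)
  r_3 = 81311 (mod 279841)
Final: r = 81311 satisfies f(r) ≡ 0 mod 23^4.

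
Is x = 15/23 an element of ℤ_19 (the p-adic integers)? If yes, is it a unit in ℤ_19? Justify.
x ∈ ℤ_19^× (unit); v_19(x) = 0

ℤ_19 = {x ∈ ℚ_19 : v_19(x) ≥ 0} and ℤ_19^× = {x ∈ ℤ_19 : v_19(x) = 0}. Here v_19(15/23) = v_19(num) − v_19(den) = 0; compare against these criteria.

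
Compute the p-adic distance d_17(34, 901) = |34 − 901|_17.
d_17(34, 901) = 1/289

Step 1 — x − y = 34 − 901 = -867. Step 2 — v_17(-867) = 2 (factor: -867 = −(17^2 · 3); the sign does not affect v_p). Step 3 — |x − y|_17 = 17^{-2} = 1/289.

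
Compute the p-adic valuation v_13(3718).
v_13(3718) = 2

v_13(n) is the largest exponent k such that 13^k divides n. Factor out: 3718 = 13^2 · 22. (Sign doesn't affect v_p.) So v_13(3718) = 2.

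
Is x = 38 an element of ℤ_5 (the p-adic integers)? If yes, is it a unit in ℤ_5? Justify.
x ∈ ℤ_5^× (unit); v_5(x) = 0

ℤ_5 = {x ∈ ℚ_5 : v_5(x) ≥ 0} and ℤ_5^× = {x ∈ ℤ_5 : v_5(x) = 0}. Here v_5(38) = v_5(num) − v_5(den) = 0; compare against these criteria.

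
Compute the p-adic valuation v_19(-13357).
v_19(-13357) = 2

v_19(n) is the largest exponent k such that 19^k divides n. Factor out: -13357 = -19^2 · 37. (Sign doesn't affect v_p.) So v_19(-13357) = 2.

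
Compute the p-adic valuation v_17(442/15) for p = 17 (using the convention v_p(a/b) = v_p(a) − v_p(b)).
v_17(442/15) = 1

Factor powers of 17 from the numerator and denominator of the reduced fraction: 442 = 17^1 · 26 and 15 = 17^0 · 15. Apply v_p(a/b) = v_p(a) − v_p(b): v_17(442/15) = 1 − 0 = 1.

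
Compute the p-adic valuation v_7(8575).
v_7(8575) = 3

v_7(n) is the largest exponent k such that 7^k divides n. Factor out: 8575 = 7^3 · 25. (Sign doesn't affect v_p.) So v_7(8575) = 3.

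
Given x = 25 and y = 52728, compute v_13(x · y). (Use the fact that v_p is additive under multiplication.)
v_13(1318200) = 3

v_p(x) = 0 (factor: 25 = 13^0 · 25); v_p(y) = 3 (factor: 52728 = 13^3 · 24). Additivity: v_p(xy) = v_p(x) + v_p(y) = 0 + 3 = 3. (Direct check: xy = 1318200 = 13^3 · (600).)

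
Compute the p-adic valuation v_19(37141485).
v_19(37141485) = 5

v_19(n) is the largest exponent k such that 19^k divides n. Factor out: 37141485 = 19^5 · 15. (Sign doesn't affect v_p.) So v_19(37141485) = 5.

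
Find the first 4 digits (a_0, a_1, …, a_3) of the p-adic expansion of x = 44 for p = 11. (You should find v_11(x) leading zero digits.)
(a_0, …, a_3) = (0, 4, 0, 0)

v_11(44) = 1, so a_0 = ... = a_0 = 0. Factor out: x = 11^1 · u with u = 4 a unit in ℤ_11. Expand u iteratively via a_{v+i} = u_i mod 11, u_{i+1} = (u_i − a_{v+i})/11:
  u_0 = 4;  a_1 = 4;  u_1 = (u_0 − 4)/11 = 0
  u_1 = 0;  a_2 = 0;  u_2 = (u_1 − 0)/11 = 0
  u_2 = 0;  a_3 = 0;  u_3 = (u_2 − 0)/11 = 0
Digits: (0, 4, 0, 0).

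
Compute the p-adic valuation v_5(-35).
v_5(-35) = 1

v_5(n) is the largest exponent k such that 5^k divides n. Factor out: -35 = -5^1 · 7. (Sign doesn't affect v_p.) So v_5(-35) = 1.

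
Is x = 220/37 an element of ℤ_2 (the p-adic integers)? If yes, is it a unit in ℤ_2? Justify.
x ∈ ℤ_2 but not a unit; v_2(x) = 2 > 0

ℤ_2 = {x ∈ ℚ_2 : v_2(x) ≥ 0} and ℤ_2^× = {x ∈ ℤ_2 : v_2(x) = 0}. Here v_2(220/37) = v_2(num) − v_2(den) = 2; compare against these criteria.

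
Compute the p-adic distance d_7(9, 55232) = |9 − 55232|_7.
d_7(9, 55232) = 1/2401

Step 1 — x − y = 9 − 55232 = -55223. Step 2 — v_7(-55223) = 4 (factor: -55223 = −(7^4 · 23); the sign does not affect v_p). Step 3 — |x − y|_7 = 7^{-4} = 1/2401.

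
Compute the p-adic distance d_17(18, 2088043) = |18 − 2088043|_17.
d_17(18, 2088043) = 1/83521

Step 1 — x − y = 18 − 2088043 = -2088025. Step 2 — v_17(-2088025) = 4 (factor: -2088025 = −(17^4 · 25); the sign does not affect v_p). Step 3 — |x − y|_17 = 17^{-4} = 1/83521.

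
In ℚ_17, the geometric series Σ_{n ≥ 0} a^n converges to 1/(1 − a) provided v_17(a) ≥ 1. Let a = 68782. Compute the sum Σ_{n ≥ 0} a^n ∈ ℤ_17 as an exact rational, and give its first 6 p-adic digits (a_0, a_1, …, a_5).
Σ a^n = 1/(1 − a) = -1/68781;  first 6 digits = (1, 0, 0, 14, 0, 0)

v_17(a) = 3 ≥ 1, so the series converges in ℤ_17 to 1/(1 − a) = 1/(1 − 68782) = -1/68781. Expand this rational in ℤ_17: compute digits iteratively via d_i = x_i mod 17, x_{i+1} = (x_i − d_i)/17. The first 6 digits are (1, 0, 0, 14, 0, 0).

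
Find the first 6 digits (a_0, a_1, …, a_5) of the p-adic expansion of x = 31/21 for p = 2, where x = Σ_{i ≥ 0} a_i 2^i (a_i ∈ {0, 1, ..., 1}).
(a_0, …, a_5) = (1, 1, 0, 0, 0, 1)

v_2(31/21) = 0 (numerator and denominator both coprime to 2), so x ∈ ℤ_2^×. Compute digits iteratively via a_i = x_i mod 2, x_{i+1} = (x_i − a_i)/2, with x_0 = x:
  x_0 = 31/21;  a_0 = 1;  x_1 = (x_0 − 1)/2 = 5/21
  x_1 = 5/21;  a_1 = 1;  x_2 = (x_1 − 1)/2 = -8/21
  x_2 = -8/21;  a_2 = 0;  x_3 = (x_2 − 0)/2 = -4/21
  x_3 = -4/21;  a_3 = 0;  x_4 = (x_3 − 0)/2 = -2/21
  x_4 = -2/21;  a_4 = 0;  x_5 = (x_4 − 0)/2 = -1/21
  x_5 = -1/21;  a_5 = 1;  x_6 = (x_5 − 1)/2 = -11/21
Digits: (1, 1, 0, 0, 0, 1).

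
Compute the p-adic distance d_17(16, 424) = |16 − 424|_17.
d_17(16, 424) = 1/17

Step 1 — x − y = 16 − 424 = -408. Step 2 — v_17(-408) = 1 (factor: -408 = −(17^1 · 24); the sign does not affect v_p). Step 3 — |x − y|_17 = 17^{-1} = 1/17.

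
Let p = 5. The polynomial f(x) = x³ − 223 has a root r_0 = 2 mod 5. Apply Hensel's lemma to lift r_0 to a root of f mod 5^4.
r_3 = 122 (mod 625)

Hensel: r_{i+1} = r_i − f(r_i)/f′(r_i) mod 5^{i+2}, where f′(x) = 3x². Iterate:
  r_0 = 2 (mod 5)
  r_1 = 22 (mod 25)
  r_2 = 122 (mod 125)
  r_3 = 122 (mod 625)
Final: r = 122 with f(r) ≡ 0 mod 5^4.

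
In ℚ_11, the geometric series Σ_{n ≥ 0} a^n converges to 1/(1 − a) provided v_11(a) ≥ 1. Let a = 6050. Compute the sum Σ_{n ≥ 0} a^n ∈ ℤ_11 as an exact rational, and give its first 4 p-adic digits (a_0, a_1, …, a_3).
Σ a^n = 1/(1 − a) = -1/6049;  first 4 digits = (1, 0, 6, 4)

v_11(a) = 2 ≥ 1, so the series converges in ℤ_11 to 1/(1 − a) = 1/(1 − 6050) = -1/6049. Expand this rational in ℤ_11: compute digits iteratively via d_i = x_i mod 11, x_{i+1} = (x_i − d_i)/11. The first 4 digits are (1, 0, 6, 4).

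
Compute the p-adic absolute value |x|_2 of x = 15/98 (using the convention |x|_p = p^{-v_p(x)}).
|15/98|_2 = 2

Step 1 — compute v_2(x) by factoring powers of 2 out of the numerator and denominator: v_2(15/98) = -1. Step 2 — apply |x|_p = p^{-v_p(x)} = 2^{1} = 2.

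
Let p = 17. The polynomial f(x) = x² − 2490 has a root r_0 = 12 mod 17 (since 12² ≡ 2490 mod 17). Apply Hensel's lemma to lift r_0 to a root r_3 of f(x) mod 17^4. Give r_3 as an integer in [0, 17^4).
r_3 = 4228 (mod 83521)

Hensel's recurrence: r_{i+1} = r_i − f(r_i)·(f′(r_i))^{-1} mod 17^{i+2}, with f′(x) = 2x. Iterate:
  r_0 = 12 (mod 17)
  r_1 = 182 (mod 289)
  r_2 = 4228 (mod 4913)
  r_3 = 4228 (mod 83521)
Final: r_3 = 4228, and one checks f(r_3) ≡ 0 mod 17^4.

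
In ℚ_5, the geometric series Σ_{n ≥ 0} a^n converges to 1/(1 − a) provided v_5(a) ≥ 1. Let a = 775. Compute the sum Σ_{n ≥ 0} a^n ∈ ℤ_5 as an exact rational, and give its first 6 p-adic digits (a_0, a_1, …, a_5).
Σ a^n = 1/(1 − a) = -1/774;  first 6 digits = (1, 0, 1, 1, 2, 2)

v_5(a) = 2 ≥ 1, so the series converges in ℤ_5 to 1/(1 − a) = 1/(1 − 775) = -1/774. Expand this rational in ℤ_5: compute digits iteratively via d_i = x_i mod 5, x_{i+1} = (x_i − d_i)/5. The first 6 digits are (1, 0, 1, 1, 2, 2).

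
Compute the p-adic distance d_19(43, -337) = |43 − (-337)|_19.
d_19(43, -337) = 1/19

Step 1 — x − y = 43 − (-337) = 380. Step 2 — v_19(380) = 1 (factor: 380 = (19^1 · 20); the sign does not affect v_p). Step 3 — |x − y|_19 = 19^{-1} = 1/19.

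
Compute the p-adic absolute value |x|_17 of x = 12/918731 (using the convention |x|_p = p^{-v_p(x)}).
|12/918731|_17 = 83521

Step 1 — compute v_17(x) by factoring powers of 17 out of the numerator and denominator: v_17(12/918731) = -4. Step 2 — apply |x|_p = p^{-v_p(x)} = 17^{4} = 83521.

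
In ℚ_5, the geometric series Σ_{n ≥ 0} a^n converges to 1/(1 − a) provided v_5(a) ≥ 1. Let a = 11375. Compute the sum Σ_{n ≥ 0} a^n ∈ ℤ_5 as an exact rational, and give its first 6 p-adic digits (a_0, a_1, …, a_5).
Σ a^n = 1/(1 − a) = -1/11374;  first 6 digits = (1, 0, 0, 1, 3, 3)

v_5(a) = 3 ≥ 1, so the series converges in ℤ_5 to 1/(1 − a) = 1/(1 − 11375) = -1/11374. Expand this rational in ℤ_5: compute digits iteratively via d_i = x_i mod 5, x_{i+1} = (x_i − d_i)/5. The first 6 digits are (1, 0, 0, 1, 3, 3).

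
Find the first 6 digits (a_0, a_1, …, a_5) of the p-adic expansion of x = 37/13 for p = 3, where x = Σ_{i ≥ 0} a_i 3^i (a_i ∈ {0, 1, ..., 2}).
(a_0, …, a_5) = (1, 2, 0, 1, 1, 0)

v_3(37/13) = 0 (numerator and denominator both coprime to 3), so x ∈ ℤ_3^×. Compute digits iteratively via a_i = x_i mod 3, x_{i+1} = (x_i − a_i)/3, with x_0 = x:
  x_0 = 37/13;  a_0 = 1;  x_1 = (x_0 − 1)/3 = 8/13
  x_1 = 8/13;  a_1 = 2;  x_2 = (x_1 − 2)/3 = -6/13
  x_2 = -6/13;  a_2 = 0;  x_3 = (x_2 − 0)/3 = -2/13
  x_3 = -2/13;  a_3 = 1;  x_4 = (x_3 − 1)/3 = -5/13
  x_4 = -5/13;  a_4 = 1;  x_5 = (x_4 − 1)/3 = -6/13
  x_5 = -6/13;  a_5 = 0;  x_6 = (x_5 − 0)/3 = -2/13
Digits: (1, 2, 0, 1, 1, 0).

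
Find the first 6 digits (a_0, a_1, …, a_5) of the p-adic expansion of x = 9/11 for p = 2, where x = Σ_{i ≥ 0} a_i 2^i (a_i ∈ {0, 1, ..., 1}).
(a_0, …, a_5) = (1, 1, 0, 1, 1, 1)

v_2(9/11) = 0 (numerator and denominator both coprime to 2), so x ∈ ℤ_2^×. Compute digits iteratively via a_i = x_i mod 2, x_{i+1} = (x_i − a_i)/2, with x_0 = x:
  x_0 = 9/11;  a_0 = 1;  x_1 = (x_0 − 1)/2 = -1/11
  x_1 = -1/11;  a_1 = 1;  x_2 = (x_1 − 1)/2 = -6/11
  x_2 = -6/11;  a_2 = 0;  x_3 = (x_2 − 0)/2 = -3/11
  x_3 = -3/11;  a_3 = 1;  x_4 = (x_3 − 1)/2 = -7/11
  x_4 = -7/11;  a_4 = 1;  x_5 = (x_4 − 1)/2 = -9/11
  x_5 = -9/11;  a_5 = 1;  x_6 = (x_5 − 1)/2 = -10/11
Digits: (1, 1, 0, 1, 1, 1).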